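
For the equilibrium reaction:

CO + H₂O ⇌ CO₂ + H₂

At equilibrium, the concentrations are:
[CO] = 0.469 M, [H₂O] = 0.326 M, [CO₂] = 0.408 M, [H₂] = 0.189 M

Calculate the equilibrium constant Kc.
K_c = 0.5043

Kc = ([CO₂] × [H₂]) / ([CO] × [H₂O])
   = ((0.408)·(0.189)) / ((0.469)·(0.326))
   = 0.077112 / 0.15289 = 0.5043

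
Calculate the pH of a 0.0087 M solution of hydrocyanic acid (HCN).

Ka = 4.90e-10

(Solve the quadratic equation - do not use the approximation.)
pH = 5.69

x² + Ka×x - Ka×C = 0. Using quadratic formula: [H⁺] = 2.0645e-06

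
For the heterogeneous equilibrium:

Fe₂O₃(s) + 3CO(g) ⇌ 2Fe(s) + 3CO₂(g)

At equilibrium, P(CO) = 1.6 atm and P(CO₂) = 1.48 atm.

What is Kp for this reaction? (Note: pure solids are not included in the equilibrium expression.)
K_p = 0.791

Solids (Fe₂O₃, Fe) are excluded.
Kp = P(CO₂)³/P(CO)³ = (1.48)³/(1.6)³ = 3.242/4.096 = 0.791.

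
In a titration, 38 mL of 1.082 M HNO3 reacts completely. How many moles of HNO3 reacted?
Moles = Molarity × Volume (L)
Moles = 1.082 M × 0.038 L = 0.04112 mol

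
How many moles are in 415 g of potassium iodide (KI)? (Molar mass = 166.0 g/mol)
Moles = 415 g ÷ 166.0 g/mol = 2.5 mol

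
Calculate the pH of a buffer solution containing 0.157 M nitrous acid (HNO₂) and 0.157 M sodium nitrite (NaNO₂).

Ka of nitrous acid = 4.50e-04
pH = 3.35

pKa = -log(4.50e-04) = 3.35. pH = pKa + log([A⁻]/[HA]) = 3.35 + log(0.157/0.157)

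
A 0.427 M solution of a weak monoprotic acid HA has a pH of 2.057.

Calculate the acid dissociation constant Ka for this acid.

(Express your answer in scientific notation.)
K_a = 1.84e-04

[H⁺] = 10^(−pH) = 10^(−2.057) = 8.770e-03 M. For HA ⇌ H⁺ + A⁻, Ka = x²/(C − x) = (8.770e-03)²/(0.427 − 8.770e-03) = 1.84e-04.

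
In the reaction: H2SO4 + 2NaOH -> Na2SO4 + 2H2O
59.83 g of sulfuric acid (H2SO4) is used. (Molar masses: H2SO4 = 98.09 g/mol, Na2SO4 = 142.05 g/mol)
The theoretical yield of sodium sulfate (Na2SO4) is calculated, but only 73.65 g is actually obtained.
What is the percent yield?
Moles of H2SO4 = 59.83 g ÷ 98.09 g/mol = 0.60995 mol
Mole ratio: 1 mol Na2SO4 / 1 mol H2SO4
Moles of Na2SO4 = 0.60995 × (1/1) = 0.60995 mol
Theoretical yield = 0.60995 mol × 142.05 g/mol = 86.643 g
Actual yield = 73.65 g
Percent yield = (73.65 / 86.643) × 100% = 85.0%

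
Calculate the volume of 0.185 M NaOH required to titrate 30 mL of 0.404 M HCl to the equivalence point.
V_{base} = 65.5 mL

At equivalence: moles acid = moles base.
moles HCl = 0.404 M × 0.03 L = 0.01212 mol
V_NaOH = 0.01212 mol ÷ 0.185 M = 0.06551 L = 65.5 mL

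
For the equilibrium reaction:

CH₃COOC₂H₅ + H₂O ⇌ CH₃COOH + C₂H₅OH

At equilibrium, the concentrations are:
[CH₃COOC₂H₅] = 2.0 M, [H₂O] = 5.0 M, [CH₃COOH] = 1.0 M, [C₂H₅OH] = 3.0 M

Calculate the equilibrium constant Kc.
K_c = 0.3000

Kc = ([CH₃COOH] × [C₂H₅OH]) / ([CH₃COOC₂H₅] × [H₂O])
   = ((1.0)·(3.0)) / ((2.0)·(5.0))
   = 3 / 10 = 0.3000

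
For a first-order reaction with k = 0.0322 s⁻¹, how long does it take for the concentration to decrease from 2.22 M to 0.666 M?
37.39 s

From ln[A] = ln[A]₀ - k·t: t = ln([A]₀/[A])/k = ln(2.22/0.666)/0.0322 = ln(3.3333)/0.0322 = 1.2040/0.0322 = 37.39 s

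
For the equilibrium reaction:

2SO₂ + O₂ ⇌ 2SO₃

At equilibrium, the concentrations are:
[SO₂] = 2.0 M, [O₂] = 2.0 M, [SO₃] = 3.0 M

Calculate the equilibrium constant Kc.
K_c = 1.1250

Kc = ([SO₃]^2) / ([SO₂]^2 × [O₂])
   = ((3.0)^2) / ((2.0)^2·(2.0))
   = 9 / 8 = 1.1250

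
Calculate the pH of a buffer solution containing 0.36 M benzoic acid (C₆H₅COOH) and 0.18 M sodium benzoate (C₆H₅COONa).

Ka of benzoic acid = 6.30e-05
pH = 3.90

pKa = -log(6.30e-05) = 4.20. pH = pKa + log([A⁻]/[HA]) = 4.20 + log(0.18/0.36)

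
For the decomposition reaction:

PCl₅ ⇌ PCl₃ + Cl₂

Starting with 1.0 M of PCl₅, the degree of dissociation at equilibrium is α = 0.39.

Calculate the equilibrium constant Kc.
K_c = 0.2493

x = α·[A]₀ = 0.39 × 1.0 = 0.39 M dissociated.
At eq: [PCl₅] = 1.0 − 0.39 = 0.61 M; [PCl₃] = [Cl₂] = x = 0.39 M.
Kc = [PCl₃][Cl₂]/[PCl₅] = (0.39)²/0.61 = 0.2493.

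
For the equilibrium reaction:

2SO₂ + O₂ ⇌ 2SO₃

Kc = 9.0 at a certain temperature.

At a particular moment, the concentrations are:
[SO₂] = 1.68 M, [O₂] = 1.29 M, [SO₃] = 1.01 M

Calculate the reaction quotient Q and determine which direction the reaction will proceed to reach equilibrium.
Q = 0.280, Q < K, reaction proceeds forward (toward products)

Q = ([SO₃]^2) / ([SO₂]^2 × [O₂])
  = ((1.01)^2) / ((1.68)^2·(1.29)) = 1.0201/3.6409 = 0.2802
Since Q = 0.2802 < Kc = 9.0, the reaction proceeds forward (toward products) to reach equilibrium.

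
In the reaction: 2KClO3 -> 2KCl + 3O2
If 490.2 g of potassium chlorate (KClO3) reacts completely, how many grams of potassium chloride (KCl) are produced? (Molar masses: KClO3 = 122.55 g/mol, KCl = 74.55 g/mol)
Moles of KClO3 = 490.2 g ÷ 122.55 g/mol = 4 mol
Mole ratio: 2 mol KCl / 2 mol KClO3
Moles of KCl = 4 × (2/2) = 4 mol
Mass of KCl = 4 mol × 74.55 g/mol = 298.2 g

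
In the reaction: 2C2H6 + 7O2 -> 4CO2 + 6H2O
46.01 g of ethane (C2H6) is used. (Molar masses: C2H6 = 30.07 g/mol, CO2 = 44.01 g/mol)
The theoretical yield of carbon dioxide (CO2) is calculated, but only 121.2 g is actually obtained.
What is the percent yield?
Moles of C2H6 = 46.01 g ÷ 30.07 g/mol = 1.5301 mol
Mole ratio: 4 mol CO2 / 2 mol C2H6
Moles of CO2 = 1.5301 × (4/2) = 3.06019 mol
Theoretical yield = 3.06019 mol × 44.01 g/mol = 134.68 g
Actual yield = 121.2 g
Percent yield = (121.2 / 134.68) × 100% = 90.0%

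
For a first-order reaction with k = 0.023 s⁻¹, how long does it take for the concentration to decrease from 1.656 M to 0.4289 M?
58.74 s

From ln[A] = ln[A]₀ - k·t: t = ln([A]₀/[A])/k = ln(1.656/0.4289)/0.023 = ln(3.8610)/0.023 = 1.3509/0.023 = 58.74 s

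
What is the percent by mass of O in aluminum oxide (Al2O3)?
Mass of O in formula = 16.0 × 3 = 48 g/mol
Molar mass = 101.96 g/mol
% O = (48/101.96) × 100% = 47.08%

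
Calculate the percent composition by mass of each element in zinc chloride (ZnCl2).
Zn: 47.97%, Cl: 52.03%

Molar mass of ZnCl2 = 136.28 g/mol
% Zn = (1 × 65.38) / 136.28 × 100% = 65.38 / 136.28 × 100% = 47.97%
% Cl = (2 × 35.45) / 136.28 × 100% = 70.9 / 136.28 × 100% = 52.03%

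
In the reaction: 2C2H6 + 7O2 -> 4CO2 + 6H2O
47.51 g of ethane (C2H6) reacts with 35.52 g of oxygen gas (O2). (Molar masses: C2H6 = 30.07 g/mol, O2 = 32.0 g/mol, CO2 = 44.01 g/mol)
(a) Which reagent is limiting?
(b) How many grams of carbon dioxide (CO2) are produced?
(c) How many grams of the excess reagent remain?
(a) O2, (b) 27.91 g, (c) 37.97 g

Moles of C2H6 = 47.51 g ÷ 30.07 g/mol = 1.57998 mol
Moles of O2 = 35.52 g ÷ 32.0 g/mol = 1.11 mol
Moles ÷ coefficient: C2H6: 1.57998/2 = 0.79, O2: 1.11/7 = 0.1586
(a) O2 has the smaller value, so O2 is the limiting reagent.
(b) Moles of CO2 = 1.11 mol O2 × (4/7) = 0.634286 mol; mass = 0.634286 mol × 44.01 g/mol = 27.91 g
(c) C2H6 consumed = 1.11 × (2/7) = 0.317143 mol; remaining = 1.57998 − 0.317143 = 1.26284 mol; mass = 1.26284 mol × 30.07 g/mol = 37.97 g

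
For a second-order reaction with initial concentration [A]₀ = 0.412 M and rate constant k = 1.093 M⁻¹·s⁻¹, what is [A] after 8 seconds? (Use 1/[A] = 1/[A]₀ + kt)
0.0895 M

1/[A] = 1/[A]₀ + k·t = 1/0.412 + (1.093)·(8) = 2.4272 + 8.7440 = 11.1712
[A] = 1/11.1712 = 0.0895 M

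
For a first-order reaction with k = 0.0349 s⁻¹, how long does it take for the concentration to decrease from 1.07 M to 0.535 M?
19.86 s

From ln[A] = ln[A]₀ - k·t: t = ln([A]₀/[A])/k = ln(1.07/0.535)/0.0349 = ln(2.0000)/0.0349 = 0.6931/0.0349 = 19.86 s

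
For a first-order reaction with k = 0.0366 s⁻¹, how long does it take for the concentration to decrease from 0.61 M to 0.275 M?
21.77 s

From ln[A] = ln[A]₀ - k·t: t = ln([A]₀/[A])/k = ln(0.61/0.275)/0.0366 = ln(2.2182)/0.0366 = 0.7967/0.0366 = 21.77 s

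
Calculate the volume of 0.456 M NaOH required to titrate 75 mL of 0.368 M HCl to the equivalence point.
V_{base} = 60.5 mL

At equivalence: moles acid = moles base.
moles HCl = 0.368 M × 0.075 L = 0.0276 mol
V_NaOH = 0.0276 mol ÷ 0.456 M = 0.06053 L = 60.5 mL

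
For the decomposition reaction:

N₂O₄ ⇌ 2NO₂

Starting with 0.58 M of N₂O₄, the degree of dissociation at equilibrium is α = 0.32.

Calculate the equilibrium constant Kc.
K_c = 0.3494

x = α·[A]₀ = 0.32 × 0.58 = 0.1856 M dissociated.
At eq: [N₂O₄] = 0.58 − 0.1856 = 0.3944 M; [NO₂] = 2x = 0.3712 M.
Kc = [NO₂]²/[N₂O₄] = (0.3712)²/0.3944 = 0.3494.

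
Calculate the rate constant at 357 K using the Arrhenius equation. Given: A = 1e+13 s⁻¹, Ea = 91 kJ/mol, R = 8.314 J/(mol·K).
4.84e-01 s⁻¹

k = A·exp(-Ea/(R·T)) = 1e+13·exp(-91000/(8.314·357)) = 1e+13·exp(-30.6594) = 1e+13·4.8396e-14 = 4.84e-01 s⁻¹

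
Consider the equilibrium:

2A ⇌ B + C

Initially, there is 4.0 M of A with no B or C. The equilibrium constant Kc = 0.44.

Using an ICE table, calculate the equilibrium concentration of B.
[B] = 1.140 M

ICE: [A] = 4.0 − 2x, [B] = [C] = x.
Kc = x²/(4.0 − 2x)² = 0.44 ⇒ √Kc = x/(4.0 − 2x).
x = √0.44·4.0/(1 + 2√0.44) = 0.66332·4.0/2.3266 = 1.1404.
[B] = x = 1.140 M.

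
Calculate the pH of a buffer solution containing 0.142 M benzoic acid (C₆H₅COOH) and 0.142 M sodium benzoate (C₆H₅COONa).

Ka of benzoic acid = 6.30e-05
pH = 4.20

pKa = -log(6.30e-05) = 4.20. pH = pKa + log([A⁻]/[HA]) = 4.20 + log(0.142/0.142)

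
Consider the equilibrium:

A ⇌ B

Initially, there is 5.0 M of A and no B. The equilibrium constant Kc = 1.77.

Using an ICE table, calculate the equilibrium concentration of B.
[B] = 3.195 M

ICE: [A] = 5.0 − x, [B] = x.
Kc = x/(5.0 − x) = 1.77 ⇒ x = 1.77·5.0/(1 + 1.77) = 8.85/2.77 = 3.195.
[B] = x = 3.195 M.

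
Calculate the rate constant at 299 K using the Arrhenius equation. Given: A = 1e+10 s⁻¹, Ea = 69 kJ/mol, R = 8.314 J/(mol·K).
8.82e-03 s⁻¹

k = A·exp(-Ea/(R·T)) = 1e+10·exp(-69000/(8.314·299)) = 1e+10·exp(-27.7567) = 1e+10·8.8190e-13 = 8.82e-03 s⁻¹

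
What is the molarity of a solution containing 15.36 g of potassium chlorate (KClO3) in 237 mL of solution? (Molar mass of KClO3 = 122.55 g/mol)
Moles of KClO3 = 15.36 g ÷ 122.55 g/mol = 0.125337 mol
Volume = 237 mL = 0.237 L
Molarity = 0.125337 mol ÷ 0.237 L = 0.5288 M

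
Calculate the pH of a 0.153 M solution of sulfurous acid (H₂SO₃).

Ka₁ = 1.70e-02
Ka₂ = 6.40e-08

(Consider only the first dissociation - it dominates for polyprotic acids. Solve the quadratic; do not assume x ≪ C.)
pH = 1.36

x² + Ka₁·x − Ka₁·C = 0 with Ka₁ = 1.70e-02, C = 0.153.
x = (−Ka₁ + √(Ka₁² + 4·Ka₁·C))/2 = 4.3203e-02 M, so pH = 1.36.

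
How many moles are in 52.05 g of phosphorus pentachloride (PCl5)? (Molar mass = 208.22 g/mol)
Moles = 52.05 g ÷ 208.22 g/mol = 0.25 mol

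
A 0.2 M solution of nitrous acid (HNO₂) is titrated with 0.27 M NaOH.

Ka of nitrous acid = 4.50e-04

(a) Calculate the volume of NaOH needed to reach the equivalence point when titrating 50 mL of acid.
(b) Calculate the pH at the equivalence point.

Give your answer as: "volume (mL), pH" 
V = 37.0 mL, pH = 8.20

(a) At equivalence: moles acid = moles base.
moles acid = 0.2 × 0.05 = 0.01 mol; V_NaOH = 0.01/0.27 = 0.03704 L = 37.0 mL.
(b) At equivalence, all acid → conjugate base A⁻ at [A⁻] = 0.01/0.08704 = 0.1149 M.
Kb = Kw/Ka = 1.0e-14/4.50e-04 = 2.222e-11; [OH⁻] = √(Kb·[A⁻]) = 1.598e-06; pOH = 5.80; pH = 14 − pOH = 8.20.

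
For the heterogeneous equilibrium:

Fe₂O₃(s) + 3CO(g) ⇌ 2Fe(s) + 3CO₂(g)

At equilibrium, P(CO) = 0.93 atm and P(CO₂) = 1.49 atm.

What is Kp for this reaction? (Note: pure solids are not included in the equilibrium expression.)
K_p = 4.113

Solids (Fe₂O₃, Fe) are excluded.
Kp = P(CO₂)³/P(CO)³ = (1.49)³/(0.93)³ = 3.308/0.8044 = 4.113.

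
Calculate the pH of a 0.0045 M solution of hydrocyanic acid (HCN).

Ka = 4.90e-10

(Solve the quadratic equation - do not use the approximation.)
pH = 5.83

x² + Ka×x - Ka×C = 0. Using quadratic formula: [H⁺] = 1.4847e-06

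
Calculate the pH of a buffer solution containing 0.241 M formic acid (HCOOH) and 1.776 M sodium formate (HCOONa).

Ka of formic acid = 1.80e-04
pH = 4.61

pKa = -log(1.80e-04) = 3.74. pH = pKa + log([A⁻]/[HA]) = 3.74 + log(1.776/0.241)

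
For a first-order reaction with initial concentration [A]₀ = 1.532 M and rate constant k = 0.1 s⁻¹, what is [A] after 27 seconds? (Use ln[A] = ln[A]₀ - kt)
0.1030 M

ln[A] = ln[A]₀ - k·t = ln(1.532) - (0.1)·(27) = 0.4266 - 2.7000 = -2.2734
[A] = e^(-2.2734) = 0.1030 M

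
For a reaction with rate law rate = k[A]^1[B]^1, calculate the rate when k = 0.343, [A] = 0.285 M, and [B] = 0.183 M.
0.01789 M/s

rate = k·[A]^1·[B]^1 = 0.343·(0.285)^1·(0.183)^1 = 0.343·0.285·0.183 = 0.01789 M/s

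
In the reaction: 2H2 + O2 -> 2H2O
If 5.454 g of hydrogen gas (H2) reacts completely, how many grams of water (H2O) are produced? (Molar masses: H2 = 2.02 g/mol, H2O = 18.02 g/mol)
Moles of H2 = 5.454 g ÷ 2.02 g/mol = 2.7 mol
Mole ratio: 2 mol H2O / 2 mol H2
Moles of H2O = 2.7 × (2/2) = 2.7 mol
Mass of H2O = 2.7 mol × 18.02 g/mol = 48.65 g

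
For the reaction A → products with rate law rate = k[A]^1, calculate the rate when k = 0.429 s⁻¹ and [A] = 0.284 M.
0.1218 M/s

rate = k·[A]^1 = 0.429·(0.284)^1 = 0.429·0.284 = 0.1218 M/s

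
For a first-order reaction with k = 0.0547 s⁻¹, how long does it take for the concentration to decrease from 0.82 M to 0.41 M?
12.67 s

From ln[A] = ln[A]₀ - k·t: t = ln([A]₀/[A])/k = ln(0.82/0.41)/0.0547 = ln(2.0000)/0.0547 = 0.6931/0.0547 = 12.67 s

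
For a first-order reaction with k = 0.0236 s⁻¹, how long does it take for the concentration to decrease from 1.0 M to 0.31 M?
49.63 s

From ln[A] = ln[A]₀ - k·t: t = ln([A]₀/[A])/k = ln(1.0/0.31)/0.0236 = ln(3.2258)/0.0236 = 1.1712/0.0236 = 49.63 s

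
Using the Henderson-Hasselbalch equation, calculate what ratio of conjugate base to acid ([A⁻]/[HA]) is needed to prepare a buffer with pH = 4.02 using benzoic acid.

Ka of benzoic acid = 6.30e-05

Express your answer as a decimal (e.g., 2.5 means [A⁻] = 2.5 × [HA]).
[A⁻]/[HA] = 0.660

pKa = −log(6.30e-05) = 4.2007. pH = pKa + log([A⁻]/[HA]). 4.02 = 4.2007 + log(ratio). log(ratio) = 4.02 − 4.2007 = -0.1807. ratio = 10^(-0.1807) = 0.660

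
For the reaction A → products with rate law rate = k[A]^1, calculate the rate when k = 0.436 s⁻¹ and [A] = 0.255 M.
0.1112 M/s

rate = k·[A]^1 = 0.436·(0.255)^1 = 0.436·0.255 = 0.1112 M/s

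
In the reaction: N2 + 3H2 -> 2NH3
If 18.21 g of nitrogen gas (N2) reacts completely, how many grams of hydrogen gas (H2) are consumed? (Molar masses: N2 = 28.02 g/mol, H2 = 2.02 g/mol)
Moles of N2 = 18.21 g ÷ 28.02 g/mol = 0.649893 mol
Mole ratio: 3 mol H2 / 1 mol N2
Moles of H2 = 0.649893 × (3/1) = 1.94968 mol
Mass of H2 = 1.94968 mol × 2.02 g/mol = 3.938 g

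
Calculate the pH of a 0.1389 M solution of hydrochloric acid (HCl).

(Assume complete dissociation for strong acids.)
pH = 0.86

[H⁺] = 0.1389 M for strong acid. pH = -log[H⁺] = -log(0.1389)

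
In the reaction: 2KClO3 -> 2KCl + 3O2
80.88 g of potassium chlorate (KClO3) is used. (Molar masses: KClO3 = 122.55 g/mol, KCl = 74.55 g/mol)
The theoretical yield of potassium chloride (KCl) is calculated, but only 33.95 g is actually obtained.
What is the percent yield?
Moles of KClO3 = 80.88 g ÷ 122.55 g/mol = 0.659976 mol
Mole ratio: 2 mol KCl / 2 mol KClO3
Moles of KCl = 0.659976 × (2/2) = 0.659976 mol
Theoretical yield = 0.659976 mol × 74.55 g/mol = 49.201 g
Actual yield = 33.95 g
Percent yield = (33.95 / 49.201) × 100% = 69.0%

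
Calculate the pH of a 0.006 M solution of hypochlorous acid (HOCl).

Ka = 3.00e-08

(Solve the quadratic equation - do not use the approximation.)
pH = 4.87

x² + Ka×x - Ka×C = 0. Using quadratic formula: [H⁺] = 1.3401e-05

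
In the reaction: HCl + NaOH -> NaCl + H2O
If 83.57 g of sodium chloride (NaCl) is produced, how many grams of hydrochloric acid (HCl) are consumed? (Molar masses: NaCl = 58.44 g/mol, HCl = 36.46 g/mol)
Moles of NaCl = 83.57 g ÷ 58.44 g/mol = 1.43001 mol
Mole ratio: 1 mol HCl / 1 mol NaCl
Moles of HCl = 1.43001 × (1/1) = 1.43001 mol
Mass of HCl = 1.43001 mol × 36.46 g/mol = 52.14 g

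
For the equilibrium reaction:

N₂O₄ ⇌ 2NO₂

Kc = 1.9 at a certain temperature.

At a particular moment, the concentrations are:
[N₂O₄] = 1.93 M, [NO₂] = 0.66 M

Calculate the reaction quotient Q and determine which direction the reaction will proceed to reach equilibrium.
Q = 0.226, Q < K, reaction proceeds forward (toward products)

Q = ([NO₂]^2) / ([N₂O₄])
  = ((0.66)^2) / ((1.93)) = 0.4356/1.93 = 0.2257
Since Q = 0.2257 < Kc = 1.9, the reaction proceeds forward (toward products) to reach equilibrium.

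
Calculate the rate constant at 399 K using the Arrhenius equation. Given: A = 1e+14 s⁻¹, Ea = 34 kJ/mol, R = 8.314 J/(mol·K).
3.54e+09 s⁻¹

k = A·exp(-Ea/(R·T)) = 1e+14·exp(-34000/(8.314·399)) = 1e+14·exp(-10.2493) = 1e+14·3.5381e-05 = 3.54e+09 s⁻¹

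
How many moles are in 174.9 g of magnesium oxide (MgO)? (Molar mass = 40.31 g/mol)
Moles = 174.9 g ÷ 40.31 g/mol = 4.339 mol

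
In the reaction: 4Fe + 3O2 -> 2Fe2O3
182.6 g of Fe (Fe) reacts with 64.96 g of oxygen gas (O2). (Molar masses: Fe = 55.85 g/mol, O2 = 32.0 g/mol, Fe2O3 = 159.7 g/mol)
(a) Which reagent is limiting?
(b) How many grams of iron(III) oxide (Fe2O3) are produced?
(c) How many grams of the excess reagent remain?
(a) O2, (b) 216.1 g, (c) 31.43 g

Moles of Fe = 182.6 g ÷ 55.85 g/mol = 3.26947 mol
Moles of O2 = 64.96 g ÷ 32.0 g/mol = 2.03 mol
Moles ÷ coefficient: Fe: 3.26947/4 = 0.8174, O2: 2.03/3 = 0.6767
(a) O2 has the smaller value, so O2 is the limiting reagent.
(b) Moles of Fe2O3 = 2.03 mol O2 × (2/3) = 1.35333 mol; mass = 1.35333 mol × 159.7 g/mol = 216.1 g
(c) Fe consumed = 2.03 × (4/3) = 2.70667 mol; remaining = 3.26947 − 2.70667 = 0.562805 mol; mass = 0.562805 mol × 55.85 g/mol = 31.43 g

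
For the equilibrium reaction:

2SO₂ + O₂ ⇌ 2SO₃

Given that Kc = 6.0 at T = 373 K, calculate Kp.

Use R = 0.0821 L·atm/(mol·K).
K_p = 0.1959

Δn = (moles gaseous products) − (moles gaseous reactants) = -1
T = 373 K; RT = 0.0821 × 373 = 30.6233
Kp = Kc·(RT)^Δn = 6.0 × (30.6233)^-1 = 6.0 × 0.0326549 = 0.1959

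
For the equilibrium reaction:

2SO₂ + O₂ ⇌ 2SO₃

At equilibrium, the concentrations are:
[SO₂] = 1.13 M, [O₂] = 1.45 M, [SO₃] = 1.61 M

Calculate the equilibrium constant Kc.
K_c = 1.4000

Kc = ([SO₃]^2) / ([SO₂]^2 × [O₂])
   = ((1.61)^2) / ((1.13)^2·(1.45))
   = 2.5921 / 1.8515 = 1.4000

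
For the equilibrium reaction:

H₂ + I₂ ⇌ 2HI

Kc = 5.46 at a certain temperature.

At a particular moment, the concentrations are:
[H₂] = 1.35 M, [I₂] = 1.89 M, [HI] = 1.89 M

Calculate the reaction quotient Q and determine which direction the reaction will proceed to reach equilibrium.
Q = 1.400, Q < K, reaction proceeds forward (toward products)

Q = ([HI]^2) / ([H₂] × [I₂])
  = ((1.89)^2) / ((1.35)·(1.89)) = 3.5721/2.5515 = 1.4
Since Q = 1.4 < Kc = 5.46, the reaction proceeds forward (toward products) to reach equilibrium.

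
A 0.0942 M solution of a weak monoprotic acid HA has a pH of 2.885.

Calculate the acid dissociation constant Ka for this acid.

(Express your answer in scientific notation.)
K_a = 1.83e-05

[H⁺] = 10^(−pH) = 10^(−2.885) = 1.303e-03 M. For HA ⇌ H⁺ + A⁻, Ka = x²/(C − x) = (1.303e-03)²/(0.0942 − 1.303e-03) = 1.83e-05.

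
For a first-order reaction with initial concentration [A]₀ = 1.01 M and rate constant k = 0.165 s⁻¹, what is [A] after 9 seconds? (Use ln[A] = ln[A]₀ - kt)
0.2288 M

ln[A] = ln[A]₀ - k·t = ln(1.01) - (0.165)·(9) = 0.0100 - 1.4850 = -1.4750
[A] = e^(-1.4750) = 0.2288 M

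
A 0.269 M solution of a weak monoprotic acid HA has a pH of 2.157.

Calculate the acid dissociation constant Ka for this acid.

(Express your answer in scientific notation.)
K_a = 1.85e-04

[H⁺] = 10^(−pH) = 10^(−2.157) = 6.966e-03 M. For HA ⇌ H⁺ + A⁻, Ka = x²/(C − x) = (6.966e-03)²/(0.269 − 6.966e-03) = 1.85e-04.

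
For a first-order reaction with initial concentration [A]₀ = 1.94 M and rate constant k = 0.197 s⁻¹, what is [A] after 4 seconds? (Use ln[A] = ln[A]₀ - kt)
0.8822 M

ln[A] = ln[A]₀ - k·t = ln(1.94) - (0.197)·(4) = 0.6627 - 0.7880 = -0.1253
[A] = e^(-0.1253) = 0.8822 M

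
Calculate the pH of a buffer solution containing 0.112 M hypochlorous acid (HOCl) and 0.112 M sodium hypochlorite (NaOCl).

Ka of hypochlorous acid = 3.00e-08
pH = 7.52

pKa = -log(3.00e-08) = 7.52. pH = pKa + log([A⁻]/[HA]) = 7.52 + log(0.112/0.112)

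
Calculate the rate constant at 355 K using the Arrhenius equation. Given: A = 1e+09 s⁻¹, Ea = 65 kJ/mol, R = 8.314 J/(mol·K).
2.73e-01 s⁻¹

k = A·exp(-Ea/(R·T)) = 1e+09·exp(-65000/(8.314·355)) = 1e+09·exp(-22.0229) = 1e+09·2.7262e-10 = 2.73e-01 s⁻¹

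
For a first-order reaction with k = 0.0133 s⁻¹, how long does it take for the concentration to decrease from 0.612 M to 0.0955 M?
139.67 s

From ln[A] = ln[A]₀ - k·t: t = ln([A]₀/[A])/k = ln(0.612/0.0955)/0.0133 = ln(6.4084)/0.0133 = 1.8576/0.0133 = 139.67 s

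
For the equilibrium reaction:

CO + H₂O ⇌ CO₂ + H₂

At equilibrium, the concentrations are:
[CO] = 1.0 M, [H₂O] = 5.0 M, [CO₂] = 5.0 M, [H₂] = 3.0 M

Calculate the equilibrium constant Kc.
K_c = 3.0000

Kc = ([CO₂] × [H₂]) / ([CO] × [H₂O])
   = ((5.0)·(3.0)) / ((1.0)·(5.0))
   = 15 / 5 = 3.0000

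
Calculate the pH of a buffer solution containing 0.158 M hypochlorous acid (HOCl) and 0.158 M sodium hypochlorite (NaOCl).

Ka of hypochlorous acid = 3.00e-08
pH = 7.52

pKa = -log(3.00e-08) = 7.52. pH = pKa + log([A⁻]/[HA]) = 7.52 + log(0.158/0.158)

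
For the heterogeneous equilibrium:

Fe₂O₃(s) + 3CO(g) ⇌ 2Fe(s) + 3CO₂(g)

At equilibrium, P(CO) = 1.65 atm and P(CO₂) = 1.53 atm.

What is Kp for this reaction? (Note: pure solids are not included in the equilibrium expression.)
K_p = 0.797

Solids (Fe₂O₃, Fe) are excluded.
Kp = P(CO₂)³/P(CO)³ = (1.53)³/(1.65)³ = 3.582/4.492 = 0.797.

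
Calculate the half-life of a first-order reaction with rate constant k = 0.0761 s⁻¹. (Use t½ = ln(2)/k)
9.11 s

t½ = ln(2)/k = 0.6931/0.0761 = 9.11 s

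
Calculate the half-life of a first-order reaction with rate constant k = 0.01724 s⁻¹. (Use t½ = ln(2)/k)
40.21 s

t½ = ln(2)/k = 0.6931/0.01724 = 40.21 s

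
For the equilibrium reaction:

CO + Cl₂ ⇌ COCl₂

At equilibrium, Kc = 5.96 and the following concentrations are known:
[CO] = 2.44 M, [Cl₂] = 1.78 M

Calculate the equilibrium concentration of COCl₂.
[COCl₂] = 25.8855 M

Kc = ([COCl₂]) / ([CO] × [Cl₂]) = 5.96
[COCl₂]^1 = Kc · (reactant terms)/(other product terms) = 5.96 · 4.3432 / 1 = 25.885
[COCl₂] = 25.8855 M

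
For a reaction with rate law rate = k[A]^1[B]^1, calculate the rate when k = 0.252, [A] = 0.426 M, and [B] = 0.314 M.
0.03371 M/s

rate = k·[A]^1·[B]^1 = 0.252·(0.426)^1·(0.314)^1 = 0.252·0.426·0.314 = 0.03371 M/s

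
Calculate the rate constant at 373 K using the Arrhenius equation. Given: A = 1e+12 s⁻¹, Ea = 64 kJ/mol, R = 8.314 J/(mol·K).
1.09e+03 s⁻¹

k = A·exp(-Ea/(R·T)) = 1e+12·exp(-64000/(8.314·373)) = 1e+12·exp(-20.6377) = 1e+12·1.0893e-09 = 1.09e+03 s⁻¹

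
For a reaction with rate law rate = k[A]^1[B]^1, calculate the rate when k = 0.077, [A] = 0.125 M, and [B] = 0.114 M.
0.001097 M/s

rate = k·[A]^1·[B]^1 = 0.077·(0.125)^1·(0.114)^1 = 0.077·0.125·0.114 = 0.001097 M/s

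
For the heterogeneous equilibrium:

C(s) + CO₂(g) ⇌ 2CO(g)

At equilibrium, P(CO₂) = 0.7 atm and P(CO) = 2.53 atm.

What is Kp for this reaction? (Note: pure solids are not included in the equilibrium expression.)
K_p = 9.144

Solid C is excluded.
Kp = P(CO)²/P(CO₂) = (2.53)²/0.7 = 6.401/0.7 = 9.144.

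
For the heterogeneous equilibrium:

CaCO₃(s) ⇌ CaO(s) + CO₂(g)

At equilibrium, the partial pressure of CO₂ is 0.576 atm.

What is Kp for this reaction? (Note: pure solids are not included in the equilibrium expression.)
K_p = 0.576

Solids (CaCO₃, CaO) have activity 1 and are excluded.
Kp = P(CO₂) = 0.576.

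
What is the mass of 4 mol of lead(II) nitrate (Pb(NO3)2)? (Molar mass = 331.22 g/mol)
Mass = 4 mol × 331.22 g/mol = 1325 g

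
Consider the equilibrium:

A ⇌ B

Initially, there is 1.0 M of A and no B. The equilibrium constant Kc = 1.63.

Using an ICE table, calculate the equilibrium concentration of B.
[B] = 0.620 M

ICE: [A] = 1.0 − x, [B] = x.
Kc = x/(1.0 − x) = 1.63 ⇒ x = 1.63·1.0/(1 + 1.63) = 1.63/2.63 = 0.6198.
[B] = x = 0.620 M.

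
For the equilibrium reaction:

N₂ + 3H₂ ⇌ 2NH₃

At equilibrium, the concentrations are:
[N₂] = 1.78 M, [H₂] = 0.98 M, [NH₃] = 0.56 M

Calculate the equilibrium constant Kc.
K_c = 0.1872

Kc = ([NH₃]^2) / ([N₂] × [H₂]^3)
   = ((0.56)^2) / ((1.78)·(0.98)^3)
   = 0.3136 / 1.6753 = 0.1872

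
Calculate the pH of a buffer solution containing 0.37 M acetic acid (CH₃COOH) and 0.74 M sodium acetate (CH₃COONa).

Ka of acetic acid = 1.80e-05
pH = 5.05

pKa = -log(1.80e-05) = 4.74. pH = pKa + log([A⁻]/[HA]) = 4.74 + log(0.74/0.37)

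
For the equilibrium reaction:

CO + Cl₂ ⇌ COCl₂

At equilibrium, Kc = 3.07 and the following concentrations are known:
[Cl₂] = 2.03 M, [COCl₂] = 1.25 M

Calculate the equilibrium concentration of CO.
[CO] = 0.2006 M

Kc = ([COCl₂]) / ([CO] × [Cl₂]) = 3.07
[CO]^1 = (product terms)/(Kc · other reactant terms) = 1.25 / (3.07 · 2.03) = 0.20057
[CO] = 0.2006 M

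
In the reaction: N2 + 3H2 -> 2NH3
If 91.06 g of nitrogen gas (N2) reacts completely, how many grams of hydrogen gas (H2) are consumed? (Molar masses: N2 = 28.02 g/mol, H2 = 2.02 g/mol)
Moles of N2 = 91.06 g ÷ 28.02 g/mol = 3.24982 mol
Mole ratio: 3 mol H2 / 1 mol N2
Moles of H2 = 3.24982 × (3/1) = 9.74946 mol
Mass of H2 = 9.74946 mol × 2.02 g/mol = 19.69 g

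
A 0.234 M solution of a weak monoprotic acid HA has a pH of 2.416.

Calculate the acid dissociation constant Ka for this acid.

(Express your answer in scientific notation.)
K_a = 6.40e-05

[H⁺] = 10^(−pH) = 10^(−2.416) = 3.837e-03 M. For HA ⇌ H⁺ + A⁻, Ka = x²/(C − x) = (3.837e-03)²/(0.234 − 3.837e-03) = 6.40e-05.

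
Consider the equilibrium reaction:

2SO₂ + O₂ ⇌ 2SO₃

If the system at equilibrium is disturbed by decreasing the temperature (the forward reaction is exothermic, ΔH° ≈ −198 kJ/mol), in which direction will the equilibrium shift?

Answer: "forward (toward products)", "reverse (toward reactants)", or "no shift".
forward (toward products)

Apply Le Chatelier's principle: system shifts to counteract the change.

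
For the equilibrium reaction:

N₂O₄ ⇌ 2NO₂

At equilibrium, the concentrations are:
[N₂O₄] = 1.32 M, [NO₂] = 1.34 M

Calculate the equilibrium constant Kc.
K_c = 1.3603

Kc = ([NO₂]^2) / ([N₂O₄])
   = ((1.34)^2) / ((1.32))
   = 1.7956 / 1.32 = 1.3603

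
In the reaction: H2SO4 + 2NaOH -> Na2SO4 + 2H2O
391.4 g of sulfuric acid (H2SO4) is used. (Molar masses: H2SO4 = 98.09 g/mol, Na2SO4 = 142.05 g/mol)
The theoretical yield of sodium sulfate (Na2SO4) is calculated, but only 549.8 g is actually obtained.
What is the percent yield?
Moles of H2SO4 = 391.4 g ÷ 98.09 g/mol = 3.99021 mol
Mole ratio: 1 mol Na2SO4 / 1 mol H2SO4
Moles of Na2SO4 = 3.99021 × (1/1) = 3.99021 mol
Theoretical yield = 3.99021 mol × 142.05 g/mol = 566.81 g
Actual yield = 549.8 g
Percent yield = (549.8 / 566.81) × 100% = 97.0%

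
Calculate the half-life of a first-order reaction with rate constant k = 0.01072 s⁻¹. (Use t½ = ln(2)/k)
64.66 s

t½ = ln(2)/k = 0.6931/0.01072 = 64.66 s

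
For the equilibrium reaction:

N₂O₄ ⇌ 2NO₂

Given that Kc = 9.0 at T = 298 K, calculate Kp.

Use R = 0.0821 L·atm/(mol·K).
K_p = 220.1922

Δn = (moles gaseous products) − (moles gaseous reactants) = 1
T = 298 K; RT = 0.0821 × 298 = 24.4658
Kp = Kc·(RT)^Δn = 9.0 × (24.4658)^1 = 9.0 × 24.4658 = 220.1922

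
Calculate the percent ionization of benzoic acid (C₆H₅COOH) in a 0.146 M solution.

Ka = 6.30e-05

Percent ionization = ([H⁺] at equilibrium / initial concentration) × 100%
Percent ionization = 2.06%

Let x = [H⁺]. Ka = x²/(C - x) ⇒ x² + (6.30e-05)x - (6.30e-05)(0.146) = 0. x = 3.0015e-03. Percent = (3.0015e-03/0.146) × 100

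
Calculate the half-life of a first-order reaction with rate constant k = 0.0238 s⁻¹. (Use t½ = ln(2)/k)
29.12 s

t½ = ln(2)/k = 0.6931/0.0238 = 29.12 s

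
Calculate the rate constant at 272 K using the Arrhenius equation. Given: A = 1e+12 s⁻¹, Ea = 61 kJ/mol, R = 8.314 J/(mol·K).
1.93e+00 s⁻¹

k = A·exp(-Ea/(R·T)) = 1e+12·exp(-61000/(8.314·272)) = 1e+12·exp(-26.9743) = 1e+12·1.9284e-12 = 1.93e+00 s⁻¹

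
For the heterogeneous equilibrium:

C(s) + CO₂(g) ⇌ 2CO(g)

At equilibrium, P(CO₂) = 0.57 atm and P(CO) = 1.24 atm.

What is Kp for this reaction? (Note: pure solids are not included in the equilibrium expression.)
K_p = 2.698

Solid C is excluded.
Kp = P(CO)²/P(CO₂) = (1.24)²/0.57 = 1.538/0.57 = 2.698.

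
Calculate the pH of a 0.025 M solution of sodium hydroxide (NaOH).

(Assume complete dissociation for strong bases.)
pH = 12.40

[OH⁻] = 0.025 M for strong base. pOH = -log[OH⁻] = 1.60, pH = 14 - pOH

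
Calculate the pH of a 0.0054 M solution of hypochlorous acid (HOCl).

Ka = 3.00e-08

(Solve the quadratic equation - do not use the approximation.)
pH = 4.90

x² + Ka×x - Ka×C = 0. Using quadratic formula: [H⁺] = 1.2713e-05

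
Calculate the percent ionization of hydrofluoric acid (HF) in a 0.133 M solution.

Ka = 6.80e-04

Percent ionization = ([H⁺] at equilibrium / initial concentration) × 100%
Percent ionization = 6.9%

Let x = [H⁺]. Ka = x²/(C - x) ⇒ x² + (6.80e-04)x - (6.80e-04)(0.133) = 0. x = 9.1761e-03. Percent = (9.1761e-03/0.133) × 100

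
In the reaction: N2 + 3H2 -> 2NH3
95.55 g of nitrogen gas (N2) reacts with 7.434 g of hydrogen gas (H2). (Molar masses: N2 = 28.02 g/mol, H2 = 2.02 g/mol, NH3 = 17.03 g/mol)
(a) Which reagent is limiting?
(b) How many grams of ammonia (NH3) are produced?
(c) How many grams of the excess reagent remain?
(a) H2, (b) 41.78 g, (c) 61.18 g

Moles of N2 = 95.55 g ÷ 28.02 g/mol = 3.41006 mol
Moles of H2 = 7.434 g ÷ 2.02 g/mol = 3.6802 mol
Moles ÷ coefficient: N2: 3.41006/1 = 3.41, H2: 3.6802/3 = 1.227
(a) H2 has the smaller value, so H2 is the limiting reagent.
(b) Moles of NH3 = 3.6802 mol H2 × (2/3) = 2.45347 mol; mass = 2.45347 mol × 17.03 g/mol = 41.78 g
(c) N2 consumed = 3.6802 × (1/3) = 1.22673 mol; remaining = 3.41006 − 1.22673 = 2.18333 mol; mass = 2.18333 mol × 28.02 g/mol = 61.18 g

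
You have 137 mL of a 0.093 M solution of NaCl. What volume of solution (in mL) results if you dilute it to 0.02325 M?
Using M₁V₁ = M₂V₂:
0.093 × 137 = 0.02325 × V₂
V₂ = (0.093 × 137) / 0.02325 = 548 mL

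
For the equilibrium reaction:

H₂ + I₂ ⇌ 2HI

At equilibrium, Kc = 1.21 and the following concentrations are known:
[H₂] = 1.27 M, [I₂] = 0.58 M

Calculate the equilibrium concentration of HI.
[HI] = 0.9441 M

Kc = ([HI]^2) / ([H₂] × [I₂]) = 1.21
[HI]^2 = Kc · (reactant terms)/(other product terms) = 1.21 · 0.7366 / 1 = 0.89129
[HI] = (0.89129)^(1/2) = 0.9441 M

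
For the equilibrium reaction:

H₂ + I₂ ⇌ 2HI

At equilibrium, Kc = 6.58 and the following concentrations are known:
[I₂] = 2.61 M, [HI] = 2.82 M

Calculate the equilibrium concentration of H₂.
[H₂] = 0.4631 M

Kc = ([HI]^2) / ([H₂] × [I₂]) = 6.58
[H₂]^1 = (product terms)/(Kc · other reactant terms) = 7.9524 / (6.58 · 2.61) = 0.46305
[H₂] = 0.4631 M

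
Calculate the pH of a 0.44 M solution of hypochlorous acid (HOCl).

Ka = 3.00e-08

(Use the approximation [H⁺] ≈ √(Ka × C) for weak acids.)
pH = 3.94

[H⁺] = √(Ka × C) = √(3.00e-08 × 0.44) = 1.1489e-04. pH = -log(1.1489e-04)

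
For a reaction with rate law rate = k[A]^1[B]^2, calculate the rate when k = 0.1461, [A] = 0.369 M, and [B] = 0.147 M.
0.001165 M/s

rate = k·[A]^1·[B]^2 = 0.1461·(0.369)^1·(0.147)^2 = 0.1461·0.369·0.021609 = 0.001165 M/s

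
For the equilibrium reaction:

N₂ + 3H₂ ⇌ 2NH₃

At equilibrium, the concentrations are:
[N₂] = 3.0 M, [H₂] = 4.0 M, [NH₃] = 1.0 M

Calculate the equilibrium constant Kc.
K_c = 5.21e-03

Kc = ([NH₃]^2) / ([N₂] × [H₂]^3)
   = ((1.0)^2) / ((3.0)·(4.0)^3)
   = 1 / 192 = 5.21e-03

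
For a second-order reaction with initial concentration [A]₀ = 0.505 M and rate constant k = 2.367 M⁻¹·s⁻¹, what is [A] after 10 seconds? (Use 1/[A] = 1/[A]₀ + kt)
0.0390 M

1/[A] = 1/[A]₀ + k·t = 1/0.505 + (2.367)·(10) = 1.9802 + 23.6700 = 25.6502
[A] = 1/25.6502 = 0.0390 M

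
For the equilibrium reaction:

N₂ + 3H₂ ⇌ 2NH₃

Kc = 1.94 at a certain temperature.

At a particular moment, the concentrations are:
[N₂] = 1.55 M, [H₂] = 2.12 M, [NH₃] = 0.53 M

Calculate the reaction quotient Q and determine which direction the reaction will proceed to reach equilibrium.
Q = 0.019, Q < K, reaction proceeds forward (toward products)

Q = ([NH₃]^2) / ([N₂] × [H₂]^3)
  = ((0.53)^2) / ((1.55)·(2.12)^3) = 0.2809/14.769 = 0.01902
Since Q = 0.01902 < Kc = 1.94, the reaction proceeds forward (toward products) to reach equilibrium.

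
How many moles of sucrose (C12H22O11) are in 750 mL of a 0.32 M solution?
Moles = Molarity × Volume (L)
Moles = 0.32 M × 0.75 L = 0.24 mol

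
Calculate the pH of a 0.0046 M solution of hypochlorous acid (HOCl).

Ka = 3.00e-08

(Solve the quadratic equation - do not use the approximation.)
pH = 4.93

x² + Ka×x - Ka×C = 0. Using quadratic formula: [H⁺] = 1.1732e-05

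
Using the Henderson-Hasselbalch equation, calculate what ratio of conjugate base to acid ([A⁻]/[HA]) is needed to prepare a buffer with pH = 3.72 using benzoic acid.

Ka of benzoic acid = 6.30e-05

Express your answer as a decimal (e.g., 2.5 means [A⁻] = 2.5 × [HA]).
[A⁻]/[HA] = 0.331

pKa = −log(6.30e-05) = 4.2007. pH = pKa + log([A⁻]/[HA]). 3.72 = 4.2007 + log(ratio). log(ratio) = 3.72 − 4.2007 = -0.4807. ratio = 10^(-0.4807) = 0.331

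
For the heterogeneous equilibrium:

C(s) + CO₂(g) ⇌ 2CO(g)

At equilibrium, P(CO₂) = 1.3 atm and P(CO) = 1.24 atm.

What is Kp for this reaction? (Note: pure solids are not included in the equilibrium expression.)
K_p = 1.183

Solid C is excluded.
Kp = P(CO)²/P(CO₂) = (1.24)²/1.3 = 1.538/1.3 = 1.183.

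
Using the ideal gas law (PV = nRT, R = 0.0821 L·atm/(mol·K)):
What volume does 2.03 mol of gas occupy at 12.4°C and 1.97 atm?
T = 12.4°C + 273.15 = 285.55 K
V = nRT/P = (2.03 × 0.0821 × 285.55) / 1.97
V = 24.16 L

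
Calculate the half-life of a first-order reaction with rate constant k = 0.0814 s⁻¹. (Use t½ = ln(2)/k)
8.52 s

t½ = ln(2)/k = 0.6931/0.0814 = 8.52 s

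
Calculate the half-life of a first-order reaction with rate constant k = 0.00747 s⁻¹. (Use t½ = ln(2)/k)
92.79 s

t½ = ln(2)/k = 0.6931/0.00747 = 92.79 s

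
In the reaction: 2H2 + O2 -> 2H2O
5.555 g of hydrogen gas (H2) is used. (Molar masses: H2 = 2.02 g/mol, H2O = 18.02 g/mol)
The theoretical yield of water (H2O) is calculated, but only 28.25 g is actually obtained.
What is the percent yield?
Moles of H2 = 5.555 g ÷ 2.02 g/mol = 2.75 mol
Mole ratio: 2 mol H2O / 2 mol H2
Moles of H2O = 2.75 × (2/2) = 2.75 mol
Theoretical yield = 2.75 mol × 18.02 g/mol = 49.555 g
Actual yield = 28.25 g
Percent yield = (28.25 / 49.555) × 100% = 57.0%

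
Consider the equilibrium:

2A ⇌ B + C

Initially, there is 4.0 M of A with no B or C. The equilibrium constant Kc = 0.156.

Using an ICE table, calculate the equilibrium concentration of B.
[B] = 0.883 M

ICE: [A] = 4.0 − 2x, [B] = [C] = x.
Kc = x²/(4.0 − 2x)² = 0.156 ⇒ √Kc = x/(4.0 − 2x).
x = √0.156·4.0/(1 + 2√0.156) = 0.39497·4.0/1.7899 = 0.88264.
[B] = x = 0.883 M.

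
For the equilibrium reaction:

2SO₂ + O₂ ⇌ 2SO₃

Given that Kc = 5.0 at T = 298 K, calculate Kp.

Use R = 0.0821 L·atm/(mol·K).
K_p = 0.2044

Δn = (moles gaseous products) − (moles gaseous reactants) = -1
T = 298 K; RT = 0.0821 × 298 = 24.4658
Kp = Kc·(RT)^Δn = 5.0 × (24.4658)^-1 = 5.0 × 0.0408734 = 0.2044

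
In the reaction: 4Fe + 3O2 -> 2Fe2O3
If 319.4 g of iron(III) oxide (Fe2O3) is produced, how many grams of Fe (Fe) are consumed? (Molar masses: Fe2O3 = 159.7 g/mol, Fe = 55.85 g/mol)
Moles of Fe2O3 = 319.4 g ÷ 159.7 g/mol = 2 mol
Mole ratio: 4 mol Fe / 2 mol Fe2O3
Moles of Fe = 2 × (4/2) = 4 mol
Mass of Fe = 4 mol × 55.85 g/mol = 223.4 g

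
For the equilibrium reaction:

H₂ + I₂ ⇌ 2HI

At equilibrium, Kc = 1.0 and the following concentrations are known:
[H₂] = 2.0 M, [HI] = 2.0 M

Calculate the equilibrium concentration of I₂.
[I₂] = 2.0000 M

Kc = ([HI]^2) / ([H₂] × [I₂]) = 1.0
[I₂]^1 = (product terms)/(Kc · other reactant terms) = 4 / (1.0 · 2) = 2
[I₂] = 2.0000 M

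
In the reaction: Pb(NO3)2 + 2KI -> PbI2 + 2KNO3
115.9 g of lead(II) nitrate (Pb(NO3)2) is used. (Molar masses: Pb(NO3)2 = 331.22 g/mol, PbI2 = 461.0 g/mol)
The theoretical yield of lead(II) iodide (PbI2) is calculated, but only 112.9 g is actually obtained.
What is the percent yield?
Moles of Pb(NO3)2 = 115.9 g ÷ 331.22 g/mol = 0.349918 mol
Mole ratio: 1 mol PbI2 / 1 mol Pb(NO3)2
Moles of PbI2 = 0.349918 × (1/1) = 0.349918 mol
Theoretical yield = 0.349918 mol × 461.0 g/mol = 161.31 g
Actual yield = 112.9 g
Percent yield = (112.9 / 161.31) × 100% = 70.0%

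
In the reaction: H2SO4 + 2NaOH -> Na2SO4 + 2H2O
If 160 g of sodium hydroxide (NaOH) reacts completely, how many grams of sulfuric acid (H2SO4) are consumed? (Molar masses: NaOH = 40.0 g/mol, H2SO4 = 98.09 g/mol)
Moles of NaOH = 160 g ÷ 40.0 g/mol = 4 mol
Mole ratio: 1 mol H2SO4 / 2 mol NaOH
Moles of H2SO4 = 4 × (1/2) = 2 mol
Mass of H2SO4 = 2 mol × 98.09 g/mol = 196.2 g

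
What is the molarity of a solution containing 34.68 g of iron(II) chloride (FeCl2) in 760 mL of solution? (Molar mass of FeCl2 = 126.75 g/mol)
Moles of FeCl2 = 34.68 g ÷ 126.75 g/mol = 0.273609 mol
Volume = 760 mL = 0.76 L
Molarity = 0.273609 mol ÷ 0.76 L = 0.36 M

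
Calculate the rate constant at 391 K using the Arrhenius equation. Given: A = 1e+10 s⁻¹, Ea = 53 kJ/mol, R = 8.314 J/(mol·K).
8.31e+02 s⁻¹

k = A·exp(-Ea/(R·T)) = 1e+10·exp(-53000/(8.314·391)) = 1e+10·exp(-16.3038) = 1e+10·8.3051e-08 = 8.31e+02 s⁻¹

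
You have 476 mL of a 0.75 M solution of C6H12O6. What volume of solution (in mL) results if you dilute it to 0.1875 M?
Using M₁V₁ = M₂V₂:
0.75 × 476 = 0.1875 × V₂
V₂ = (0.75 × 476) / 0.1875 = 1904 mL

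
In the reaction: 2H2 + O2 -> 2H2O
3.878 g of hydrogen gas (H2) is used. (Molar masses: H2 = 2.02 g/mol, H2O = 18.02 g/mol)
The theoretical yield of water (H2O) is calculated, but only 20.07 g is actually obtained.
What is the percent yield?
Moles of H2 = 3.878 g ÷ 2.02 g/mol = 1.9198 mol
Mole ratio: 2 mol H2O / 2 mol H2
Moles of H2O = 1.9198 × (2/2) = 1.9198 mol
Theoretical yield = 1.9198 mol × 18.02 g/mol = 34.595 g
Actual yield = 20.07 g
Percent yield = (20.07 / 34.595) × 100% = 58.0%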